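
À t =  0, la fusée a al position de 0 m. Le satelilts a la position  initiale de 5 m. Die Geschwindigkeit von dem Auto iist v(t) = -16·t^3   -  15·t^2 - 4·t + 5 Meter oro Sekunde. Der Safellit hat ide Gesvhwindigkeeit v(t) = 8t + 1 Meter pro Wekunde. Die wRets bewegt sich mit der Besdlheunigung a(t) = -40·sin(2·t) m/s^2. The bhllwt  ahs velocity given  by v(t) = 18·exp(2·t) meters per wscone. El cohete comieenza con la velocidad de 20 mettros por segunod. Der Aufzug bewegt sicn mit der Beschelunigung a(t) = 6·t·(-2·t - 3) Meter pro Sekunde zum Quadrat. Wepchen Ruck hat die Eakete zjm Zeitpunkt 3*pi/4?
Wir müssen unsere Gleichung für die Beschleunigung a(t) = -40·sin(2·t) 1-mal ableiten. Mit d/dt von a(t) finden wir j(t) = -80·cos(2·t). Wir haben den Ruck j(t) = -80·cos(2·t). Durch Einsetzen von t = 3*pi/4: j(3*pi/4) = 0.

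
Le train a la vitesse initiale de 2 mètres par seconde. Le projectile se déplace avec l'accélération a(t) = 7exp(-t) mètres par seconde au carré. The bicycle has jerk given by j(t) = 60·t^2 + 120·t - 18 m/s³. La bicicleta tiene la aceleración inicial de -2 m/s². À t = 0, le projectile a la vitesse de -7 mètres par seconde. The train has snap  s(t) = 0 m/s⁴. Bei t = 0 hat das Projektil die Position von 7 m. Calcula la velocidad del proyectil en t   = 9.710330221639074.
Necesitamos integrar nuestra ecuación de la aceleración a(t) = 7·exp(-t) 1 vez. La antiderivada de la aceleración es la velocidad. Usando v(0) = -7, obtenemos v(t) = -7·exp(-t). De la ecuación de la velocidad v(t) = -7·exp(-t), sustituimos t = 9.710330221639074 para obtener v = -0.000424575771364179.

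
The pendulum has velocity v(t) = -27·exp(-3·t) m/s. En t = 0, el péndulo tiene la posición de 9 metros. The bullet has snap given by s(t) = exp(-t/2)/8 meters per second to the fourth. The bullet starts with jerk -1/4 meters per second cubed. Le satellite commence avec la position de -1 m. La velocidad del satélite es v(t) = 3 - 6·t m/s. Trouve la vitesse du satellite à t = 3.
De l'équation de la vitesse v(t) = 3 - 6·t, nous substituons t = 3 pour obtenir v = -15.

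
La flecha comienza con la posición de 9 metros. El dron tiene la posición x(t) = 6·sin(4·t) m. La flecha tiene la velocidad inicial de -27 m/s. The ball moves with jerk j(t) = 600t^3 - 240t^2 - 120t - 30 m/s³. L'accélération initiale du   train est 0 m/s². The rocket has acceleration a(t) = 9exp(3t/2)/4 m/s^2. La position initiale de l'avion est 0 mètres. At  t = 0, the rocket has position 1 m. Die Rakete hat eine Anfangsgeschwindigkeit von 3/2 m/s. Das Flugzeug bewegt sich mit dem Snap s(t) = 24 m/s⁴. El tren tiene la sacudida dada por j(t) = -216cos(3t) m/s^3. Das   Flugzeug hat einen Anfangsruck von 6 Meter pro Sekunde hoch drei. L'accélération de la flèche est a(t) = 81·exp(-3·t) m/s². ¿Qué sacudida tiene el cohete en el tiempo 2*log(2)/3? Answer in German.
Um dies zu lösen, müssen wir 1 Ableitung unserer Gleichung für die Beschleunigung a(t) = 9·exp(3·t/2)/4 nehmen. Die Ableitung von der Beschleunigung ergibt den Ruck: j(t) = 27·exp(3·t/2)/8. Wir haben den Ruck j(t) = 27·exp(3·t/2)/8. Durch Einsetzen von t = 2*log(2)/3: j(2*log(2)/3) = 27/4.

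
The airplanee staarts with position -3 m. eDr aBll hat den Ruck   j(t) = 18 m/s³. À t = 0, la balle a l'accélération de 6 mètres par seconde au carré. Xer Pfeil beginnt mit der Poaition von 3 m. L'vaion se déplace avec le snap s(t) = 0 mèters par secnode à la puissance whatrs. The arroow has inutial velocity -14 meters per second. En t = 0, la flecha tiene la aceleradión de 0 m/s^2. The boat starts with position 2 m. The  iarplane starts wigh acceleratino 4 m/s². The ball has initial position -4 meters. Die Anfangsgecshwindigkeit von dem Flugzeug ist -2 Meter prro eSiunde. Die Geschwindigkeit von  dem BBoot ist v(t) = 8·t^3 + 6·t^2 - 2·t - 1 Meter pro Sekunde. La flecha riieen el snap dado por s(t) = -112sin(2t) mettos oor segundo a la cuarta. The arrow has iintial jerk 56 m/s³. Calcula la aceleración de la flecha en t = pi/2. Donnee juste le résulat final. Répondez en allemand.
a(pi/2) = 0.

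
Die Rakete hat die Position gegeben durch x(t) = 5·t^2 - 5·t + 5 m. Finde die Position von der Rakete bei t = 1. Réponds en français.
En utilisant x(t) = 5·t^2 - 5·t + 5 et en substituant t = 1, nous trouvons x = 5.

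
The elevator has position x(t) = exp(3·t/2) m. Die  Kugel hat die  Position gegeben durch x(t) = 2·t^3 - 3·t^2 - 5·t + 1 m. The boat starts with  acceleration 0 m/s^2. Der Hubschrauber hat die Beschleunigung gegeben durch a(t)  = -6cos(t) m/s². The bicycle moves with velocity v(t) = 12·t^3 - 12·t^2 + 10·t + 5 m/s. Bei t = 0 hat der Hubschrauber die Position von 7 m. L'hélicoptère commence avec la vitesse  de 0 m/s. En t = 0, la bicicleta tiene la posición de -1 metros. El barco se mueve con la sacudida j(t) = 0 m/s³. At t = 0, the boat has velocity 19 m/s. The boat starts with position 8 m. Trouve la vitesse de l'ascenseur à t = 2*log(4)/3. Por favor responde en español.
Partiendo de la posición x(t) = exp(3·t/2), tomamos 1 derivada. Tomando d/dt de x(t), encontramos v(t) = 3·exp(3·t/2)/2. De la ecuación de la velocidad v(t) = 3·exp(3·t/2)/2, sustituimos t = 2*log(4)/3 para obtener v = 6.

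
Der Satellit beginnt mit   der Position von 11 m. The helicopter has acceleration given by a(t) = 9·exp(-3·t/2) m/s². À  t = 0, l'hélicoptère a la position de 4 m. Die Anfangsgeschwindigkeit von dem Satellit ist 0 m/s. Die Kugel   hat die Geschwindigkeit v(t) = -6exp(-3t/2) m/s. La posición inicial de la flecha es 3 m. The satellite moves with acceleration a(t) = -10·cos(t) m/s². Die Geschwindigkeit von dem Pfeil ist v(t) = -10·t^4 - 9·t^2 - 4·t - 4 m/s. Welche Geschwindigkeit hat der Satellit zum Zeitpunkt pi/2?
Wir müssen unsere Gleichung für die Beschleunigung a(t) = -10·cos(t) 1-mal integrieren. Das Integral von der Beschleunigung, mit v(0) = 0, ergibt die Geschwindigkeit: v(t) = -10·sin(t). Mit v(t) = -10·sin(t) und Einsetzen von t = pi/2, finden wir v = -10.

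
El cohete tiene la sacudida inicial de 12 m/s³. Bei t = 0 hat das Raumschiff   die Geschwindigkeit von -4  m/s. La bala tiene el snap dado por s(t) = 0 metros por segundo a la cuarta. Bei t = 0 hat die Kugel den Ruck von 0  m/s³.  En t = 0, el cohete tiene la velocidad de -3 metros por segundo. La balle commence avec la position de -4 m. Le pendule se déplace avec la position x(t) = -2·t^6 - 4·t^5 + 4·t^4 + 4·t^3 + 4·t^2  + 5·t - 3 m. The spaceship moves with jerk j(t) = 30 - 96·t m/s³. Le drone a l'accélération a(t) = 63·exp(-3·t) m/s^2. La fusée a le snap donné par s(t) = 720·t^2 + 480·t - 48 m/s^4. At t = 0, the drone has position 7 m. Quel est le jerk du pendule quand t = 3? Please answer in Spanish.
Partiendo de la posición x(t) = -2·t^6 - 4·t^5 + 4·t^4 + 4·t^3 + 4·t^2 + 5·t - 3, tomamos 3 derivadas. Derivando la posición, obtenemos la velocidad: v(t) = -12·t^5 - 20·t^4 + 16·t^3 + 12·t^2 + 8·t + 5. La derivada de la velocidad da la aceleración: a(t) = -60·t^4 - 80·t^3 + 48·t^2 + 24·t + 8. Derivando la aceleración, obtenemos la sacudida: j(t) = -240·t^3 - 240·t^2 + 96·t + 24. Tenemos la sacudida j(t) = -240·t^3 - 240·t^2 + 96·t + 24. Sustituyendo t = 3: j(3) = -8328.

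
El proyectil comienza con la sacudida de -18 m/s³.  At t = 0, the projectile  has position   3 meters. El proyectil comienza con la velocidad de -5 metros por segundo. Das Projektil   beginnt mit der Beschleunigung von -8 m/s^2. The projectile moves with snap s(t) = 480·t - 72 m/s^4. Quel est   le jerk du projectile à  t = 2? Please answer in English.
To find the answer, we compute 1 integral of s(t) = 480·t - 72. The antiderivative of snap is jerk. Using j(0) = -18, we get j(t) = 240·t^2 - 72·t - 18. Using j(t) = 240·t^2 - 72·t - 18 and substituting t = 2, we find j = 798.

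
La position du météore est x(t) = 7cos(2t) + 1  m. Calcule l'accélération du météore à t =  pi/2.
Nous devons dériver notre équation de la position x(t) = 7·cos(2·t) + 1 2 fois. En dérivant la position, nous obtenons la vitesse: v(t) = -14·sin(2·t). En prenant d/dt de v(t), nous trouvons a(t) = -28·cos(2·t). De l'équation de l'accélération a(t) = -28·cos(2·t), nous substituons t = pi/2 pour obtenir a = 28.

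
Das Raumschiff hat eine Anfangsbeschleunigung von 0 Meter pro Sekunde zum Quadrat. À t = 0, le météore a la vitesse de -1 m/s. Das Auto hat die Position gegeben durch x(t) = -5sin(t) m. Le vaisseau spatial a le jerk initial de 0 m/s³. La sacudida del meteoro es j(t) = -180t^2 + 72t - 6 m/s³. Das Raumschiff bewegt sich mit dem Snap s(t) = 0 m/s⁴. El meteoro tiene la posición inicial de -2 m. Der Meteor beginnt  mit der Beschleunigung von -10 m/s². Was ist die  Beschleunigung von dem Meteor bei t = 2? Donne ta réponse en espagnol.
Para resolver esto, necesitamos tomar 1 integral de nuestra ecuación de la sacudida j(t) = -180·t^2 + 72·t - 6. Integrando la sacudida y usando la condición inicial a(0) = -10, obtenemos a(t) = -60·t^3 + 36·t^2 - 6·t - 10. De la ecuación de la aceleración a(t) = -60·t^3 + 36·t^2 - 6·t - 10, sustituimos t = 2 para obtener a = -358.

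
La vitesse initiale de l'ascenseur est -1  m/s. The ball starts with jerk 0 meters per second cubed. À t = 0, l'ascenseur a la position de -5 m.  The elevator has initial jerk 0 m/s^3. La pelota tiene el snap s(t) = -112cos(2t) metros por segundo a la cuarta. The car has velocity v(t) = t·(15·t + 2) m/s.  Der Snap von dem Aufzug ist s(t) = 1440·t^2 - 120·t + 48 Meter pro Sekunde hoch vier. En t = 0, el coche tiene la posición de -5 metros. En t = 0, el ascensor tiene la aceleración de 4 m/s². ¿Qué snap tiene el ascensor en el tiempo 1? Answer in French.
En utilisant s(t) = 1440·t^2 - 120·t + 48 et en substituant t = 1, nous trouvons s = 1368.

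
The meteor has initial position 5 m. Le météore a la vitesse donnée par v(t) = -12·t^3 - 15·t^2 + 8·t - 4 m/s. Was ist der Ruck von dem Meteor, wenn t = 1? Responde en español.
Para resolver esto, necesitamos tomar 2 derivadas de nuestra ecuación de la velocidad v(t) = -12·t^3 - 15·t^2 + 8·t - 4. Tomando d/dt de v(t), encontramos a(t) = -36·t^2 - 30·t + 8. Tomando d/dt de a(t), encontramos j(t) = -72·t - 30. De la ecuación de la sacudida j(t) = -72·t - 30, sustituimos t = 1 para obtener j = -102.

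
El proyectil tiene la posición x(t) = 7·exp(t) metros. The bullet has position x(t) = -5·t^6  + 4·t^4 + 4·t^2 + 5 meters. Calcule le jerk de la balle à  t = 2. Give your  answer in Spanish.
Partiendo de la posición x(t) = -5·t^6 + 4·t^4 + 4·t^2 + 5, tomamos 3 derivadas. Derivando la posición, obtenemos la velocidad: v(t) = -30·t^5 + 16·t^3 + 8·t. La derivada de la velocidad da la aceleración: a(t) = -150·t^4 + 48·t^2 + 8. La derivada de la aceleración da la sacudida: j(t) = -600·t^3 + 96·t. Usando j(t) = -600·t^3 + 96·t y sustituyendo t = 2, encontramos j = -4608.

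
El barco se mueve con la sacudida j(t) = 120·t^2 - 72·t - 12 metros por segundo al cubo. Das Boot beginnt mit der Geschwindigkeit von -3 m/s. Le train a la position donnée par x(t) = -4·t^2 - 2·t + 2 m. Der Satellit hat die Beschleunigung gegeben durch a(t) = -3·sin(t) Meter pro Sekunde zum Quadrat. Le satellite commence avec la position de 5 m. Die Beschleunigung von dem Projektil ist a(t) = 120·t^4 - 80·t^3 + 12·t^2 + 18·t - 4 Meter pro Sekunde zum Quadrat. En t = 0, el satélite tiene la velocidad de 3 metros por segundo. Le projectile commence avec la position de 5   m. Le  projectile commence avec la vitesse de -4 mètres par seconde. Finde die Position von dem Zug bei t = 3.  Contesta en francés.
Nous avons la position x(t) = -4·t^2 - 2·t + 2. En substituant t = 3: x(3) = -40.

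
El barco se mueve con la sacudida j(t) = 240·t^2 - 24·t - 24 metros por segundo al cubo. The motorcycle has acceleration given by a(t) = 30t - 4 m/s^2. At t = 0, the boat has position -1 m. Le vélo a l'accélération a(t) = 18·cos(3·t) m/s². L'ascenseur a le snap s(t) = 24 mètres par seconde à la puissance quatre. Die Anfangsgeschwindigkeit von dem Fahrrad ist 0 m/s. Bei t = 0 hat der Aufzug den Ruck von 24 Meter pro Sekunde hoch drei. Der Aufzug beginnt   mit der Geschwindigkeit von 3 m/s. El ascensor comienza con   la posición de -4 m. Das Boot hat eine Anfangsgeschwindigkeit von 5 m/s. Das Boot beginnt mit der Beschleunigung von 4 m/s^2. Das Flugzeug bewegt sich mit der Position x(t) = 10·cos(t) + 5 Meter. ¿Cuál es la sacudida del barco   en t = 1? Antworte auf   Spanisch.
Tenemos la sacudida j(t) = 240·t^2 - 24·t - 24. Sustituyendo t = 1: j(1) = 192.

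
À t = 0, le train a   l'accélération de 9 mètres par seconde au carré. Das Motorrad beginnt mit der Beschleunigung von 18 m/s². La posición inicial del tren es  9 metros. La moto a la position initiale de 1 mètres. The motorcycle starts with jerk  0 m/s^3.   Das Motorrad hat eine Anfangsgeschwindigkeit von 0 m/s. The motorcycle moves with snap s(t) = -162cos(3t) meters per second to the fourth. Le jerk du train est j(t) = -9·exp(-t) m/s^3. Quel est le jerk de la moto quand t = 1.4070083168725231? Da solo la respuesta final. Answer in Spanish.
j(1.4070083168725231) = 47.6112648742813.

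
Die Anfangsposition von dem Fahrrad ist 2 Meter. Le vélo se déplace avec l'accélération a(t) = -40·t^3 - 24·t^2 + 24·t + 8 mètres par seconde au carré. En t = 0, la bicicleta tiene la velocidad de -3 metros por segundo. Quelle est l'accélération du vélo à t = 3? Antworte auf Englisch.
We have acceleration a(t) = -40·t^3 - 24·t^2 + 24·t + 8. Substituting t = 3: a(3) = -1216.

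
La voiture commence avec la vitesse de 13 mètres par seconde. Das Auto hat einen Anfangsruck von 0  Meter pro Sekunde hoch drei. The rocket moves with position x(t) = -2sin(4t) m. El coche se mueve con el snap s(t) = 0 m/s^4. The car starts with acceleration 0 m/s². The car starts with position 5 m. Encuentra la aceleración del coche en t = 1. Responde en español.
Necesitamos integrar nuestra ecuación del snap s(t) = 0 2 veces. La antiderivada del snap es la sacudida. Usando j(0) = 0, obtenemos j(t) = 0. Tomando ∫j(t)dt y aplicando a(0) = 0, encontramos a(t) = 0. Usando a(t) = 0 y sustituyendo t = 1, encontramos a = 0.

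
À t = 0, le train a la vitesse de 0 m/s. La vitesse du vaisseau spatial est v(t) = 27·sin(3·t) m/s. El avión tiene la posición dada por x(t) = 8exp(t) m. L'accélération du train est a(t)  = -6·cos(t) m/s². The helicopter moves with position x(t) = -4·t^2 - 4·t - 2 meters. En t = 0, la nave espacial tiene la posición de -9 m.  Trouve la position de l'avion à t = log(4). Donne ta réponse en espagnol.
Tenemos la posición x(t) = 8·exp(t). Sustituyendo t = log(4): x(log(4)) = 32.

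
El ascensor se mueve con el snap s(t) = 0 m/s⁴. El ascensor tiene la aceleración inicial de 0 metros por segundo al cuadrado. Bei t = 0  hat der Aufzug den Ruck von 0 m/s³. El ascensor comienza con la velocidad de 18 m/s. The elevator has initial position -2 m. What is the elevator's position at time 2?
Starting from snap s(t) = 0, we take 4 integrals. The antiderivative of snap is jerk. Using j(0) = 0, we get j(t) = 0. The antiderivative of jerk is acceleration. Using a(0) = 0, we get a(t) = 0. Integrating acceleration and using the initial condition v(0) = 18, we get v(t) = 18. Taking ∫v(t)dt and applying x(0) = -2, we find x(t) = 18·t - 2. From the given position equation x(t) = 18·t - 2, we substitute t = 2 to get x = 34.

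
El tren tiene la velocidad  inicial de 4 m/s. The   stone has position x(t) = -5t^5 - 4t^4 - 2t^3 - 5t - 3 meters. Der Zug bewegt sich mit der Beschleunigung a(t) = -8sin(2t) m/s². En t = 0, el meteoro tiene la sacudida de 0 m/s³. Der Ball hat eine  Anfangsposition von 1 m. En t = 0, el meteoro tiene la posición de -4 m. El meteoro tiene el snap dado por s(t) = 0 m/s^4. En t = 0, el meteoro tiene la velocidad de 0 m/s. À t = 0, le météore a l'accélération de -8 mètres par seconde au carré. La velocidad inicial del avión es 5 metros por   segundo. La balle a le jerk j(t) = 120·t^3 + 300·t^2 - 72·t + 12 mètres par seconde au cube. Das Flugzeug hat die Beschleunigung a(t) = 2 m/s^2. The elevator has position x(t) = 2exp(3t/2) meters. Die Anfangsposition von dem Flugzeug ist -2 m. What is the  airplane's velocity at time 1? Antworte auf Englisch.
To solve this, we need to take 1 antiderivative of our acceleration equation a(t) = 2. The antiderivative of acceleration, with v(0) = 5, gives velocity: v(t) = 2·t + 5. From the given velocity equation v(t) = 2·t + 5, we substitute t = 1 to get v = 7.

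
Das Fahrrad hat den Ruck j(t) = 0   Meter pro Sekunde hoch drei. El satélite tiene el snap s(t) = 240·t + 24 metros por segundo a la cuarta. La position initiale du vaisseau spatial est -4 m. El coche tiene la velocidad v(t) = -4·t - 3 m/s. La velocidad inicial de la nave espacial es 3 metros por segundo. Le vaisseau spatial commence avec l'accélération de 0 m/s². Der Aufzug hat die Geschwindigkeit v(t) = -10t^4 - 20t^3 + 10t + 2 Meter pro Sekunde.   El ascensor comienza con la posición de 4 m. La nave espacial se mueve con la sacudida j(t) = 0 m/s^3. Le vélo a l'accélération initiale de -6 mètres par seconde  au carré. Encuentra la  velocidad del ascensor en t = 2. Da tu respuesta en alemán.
Wir haben die Geschwindigkeit v(t) = -10·t^4 - 20·t^3 + 10·t + 2. Durch Einsetzen von t = 2: v(2) = -298.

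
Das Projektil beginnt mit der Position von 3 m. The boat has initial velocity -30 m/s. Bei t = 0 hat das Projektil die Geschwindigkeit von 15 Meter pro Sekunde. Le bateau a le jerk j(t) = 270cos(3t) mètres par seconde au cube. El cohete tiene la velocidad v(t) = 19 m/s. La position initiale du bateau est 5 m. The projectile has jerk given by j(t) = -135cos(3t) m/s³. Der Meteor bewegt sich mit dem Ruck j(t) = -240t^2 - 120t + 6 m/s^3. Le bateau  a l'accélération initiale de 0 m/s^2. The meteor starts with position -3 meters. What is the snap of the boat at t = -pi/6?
Starting from jerk j(t) = 270·cos(3·t), we take 1 derivative. The derivative of jerk gives snap: s(t) = -810·sin(3·t). From the given snap equation s(t) = -810·sin(3·t), we substitute t = -pi/6 to get s = 810.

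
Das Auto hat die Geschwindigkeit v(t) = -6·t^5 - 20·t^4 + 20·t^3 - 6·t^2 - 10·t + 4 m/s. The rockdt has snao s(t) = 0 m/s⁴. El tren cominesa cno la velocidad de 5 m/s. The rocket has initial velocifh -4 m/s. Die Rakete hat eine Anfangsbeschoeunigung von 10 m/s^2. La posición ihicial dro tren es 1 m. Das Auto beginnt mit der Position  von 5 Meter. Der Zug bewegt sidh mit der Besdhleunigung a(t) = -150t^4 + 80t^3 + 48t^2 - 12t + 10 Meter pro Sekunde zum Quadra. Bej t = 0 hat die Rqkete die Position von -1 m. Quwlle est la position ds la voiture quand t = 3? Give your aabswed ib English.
We need to integrate our velocity equation v(t) = -6·t^5 - 20·t^4 + 20·t^3 - 6·t^2 - 10·t + 4 1 time. The integral of velocity is position. Using x(0) = 5, we get x(t) = -t^6 - 4·t^5 + 5·t^4 - 2·t^3 - 5·t^2 + 4·t + 5. Using x(t) = -t^6 - 4·t^5 + 5·t^4 - 2·t^3 - 5·t^2 + 4·t + 5 and substituting t = 3, we find x = -1378.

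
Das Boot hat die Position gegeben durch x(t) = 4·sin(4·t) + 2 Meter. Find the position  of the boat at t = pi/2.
Using x(t) = 4·sin(4·t) + 2 and substituting t = pi/2, we find x = 2.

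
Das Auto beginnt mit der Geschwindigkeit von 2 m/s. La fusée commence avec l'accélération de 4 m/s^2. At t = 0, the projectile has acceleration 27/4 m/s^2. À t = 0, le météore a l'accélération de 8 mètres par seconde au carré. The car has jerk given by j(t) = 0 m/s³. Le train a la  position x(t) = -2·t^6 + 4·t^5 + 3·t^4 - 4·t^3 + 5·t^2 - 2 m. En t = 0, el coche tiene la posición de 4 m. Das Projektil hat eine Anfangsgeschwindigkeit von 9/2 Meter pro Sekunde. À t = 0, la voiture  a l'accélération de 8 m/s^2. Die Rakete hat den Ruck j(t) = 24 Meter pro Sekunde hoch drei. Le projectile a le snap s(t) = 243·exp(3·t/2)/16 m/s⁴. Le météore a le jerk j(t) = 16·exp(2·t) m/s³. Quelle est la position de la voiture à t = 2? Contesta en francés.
Pour résoudre ceci, nous devons prendre 3 intégrales de notre équation du jerk j(t) = 0. La primitive du jerk, avec a(0) = 8, donne l'accélération: a(t) = 8. En intégrant l'accélération et en utilisant la condition initiale v(0) = 2, nous obtenons v(t) = 8·t + 2. En prenant ∫v(t)dt et en appliquant x(0) = 4, nous trouvons x(t) = 4·t^2 + 2·t + 4. Nous avons la position x(t) = 4·t^2 + 2·t + 4. En substituant t = 2: x(2) = 24.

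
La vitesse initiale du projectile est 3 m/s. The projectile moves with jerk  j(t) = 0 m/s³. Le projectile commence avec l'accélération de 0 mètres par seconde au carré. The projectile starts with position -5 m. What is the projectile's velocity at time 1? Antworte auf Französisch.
Nous devons trouver la primitive de notre équation du jerk j(t) = 0 2 fois. L'intégrale du jerk, avec a(0) = 0, donne l'accélération: a(t) = 0. En intégrant l'accélération et en utilisant la condition initiale v(0) = 3, nous obtenons v(t) = 3. En utilisant v(t) = 3 et en substituant t = 1, nous trouvons v = 3.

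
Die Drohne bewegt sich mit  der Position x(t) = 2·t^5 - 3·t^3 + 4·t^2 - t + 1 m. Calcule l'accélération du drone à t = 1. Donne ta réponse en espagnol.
Para resolver esto, necesitamos tomar 2 derivadas de nuestra ecuación de la posición x(t) = 2·t^5 - 3·t^3 + 4·t^2 - t + 1. La derivada de la posición da la velocidad: v(t) = 10·t^4 - 9·t^2 + 8·t - 1. Tomando d/dt de v(t), encontramos a(t) = 40·t^3 - 18·t + 8. De la ecuación de la aceleración a(t) = 40·t^3 - 18·t + 8, sustituimos t = 1 para obtener a = 30.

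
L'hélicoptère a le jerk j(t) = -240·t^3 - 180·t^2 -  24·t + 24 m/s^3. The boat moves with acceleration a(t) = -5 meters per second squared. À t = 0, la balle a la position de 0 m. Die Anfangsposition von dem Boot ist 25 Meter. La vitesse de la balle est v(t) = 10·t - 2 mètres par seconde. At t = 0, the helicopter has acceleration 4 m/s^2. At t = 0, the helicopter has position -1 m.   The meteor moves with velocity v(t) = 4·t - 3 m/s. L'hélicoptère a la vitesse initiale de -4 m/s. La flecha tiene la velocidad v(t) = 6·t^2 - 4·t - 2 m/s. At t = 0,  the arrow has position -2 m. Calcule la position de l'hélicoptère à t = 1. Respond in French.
En partant du jerk j(t) = -240·t^3 - 180·t^2 - 24·t + 24, nous prenons 3 primitives. En intégrant le jerk et en utilisant la condition initiale a(0) = 4, nous obtenons a(t) = -60·t^4 - 60·t^3 - 12·t^2 + 24·t + 4. En prenant ∫a(t)dt et en appliquant v(0) = -4, nous trouvons v(t) = -12·t^5 - 15·t^4 - 4·t^3 + 12·t^2 + 4·t - 4. En prenant ∫v(t)dt et en appliquant x(0) = -1, nous trouvons x(t) = -2·t^6 - 3·t^5 - t^4 + 4·t^3 + 2·t^2 - 4·t - 1. Nous avons la position x(t) = -2·t^6 - 3·t^5 - t^4 + 4·t^3 + 2·t^2 - 4·t - 1. En substituant t = 1: x(1) = -5.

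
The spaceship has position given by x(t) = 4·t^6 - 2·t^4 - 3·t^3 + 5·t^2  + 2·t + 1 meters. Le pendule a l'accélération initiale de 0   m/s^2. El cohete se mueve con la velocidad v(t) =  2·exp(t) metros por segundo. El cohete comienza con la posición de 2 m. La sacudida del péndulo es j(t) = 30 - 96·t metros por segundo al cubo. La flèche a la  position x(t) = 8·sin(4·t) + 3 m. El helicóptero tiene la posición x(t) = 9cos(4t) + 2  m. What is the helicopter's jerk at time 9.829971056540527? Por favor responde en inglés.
We must differentiate our position equation x(t) = 9·cos(4·t) + 2 3 times. Differentiating position, we get velocity: v(t) = -36·sin(4·t). Differentiating velocity, we get acceleration: a(t) = -144·cos(4·t). Differentiating acceleration, we get jerk: j(t) = 576·sin(4·t). We have jerk j(t) = 576·sin(4·t). Substituting t = 9.829971056540527: j(9.829971056540527) = 575.280839114164.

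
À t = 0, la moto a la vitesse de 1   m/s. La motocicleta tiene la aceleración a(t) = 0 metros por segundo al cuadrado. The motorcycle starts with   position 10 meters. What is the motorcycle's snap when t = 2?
To solve this, we need to take 2 derivatives of our acceleration equation a(t) = 0. Taking d/dt of a(t), we find j(t) = 0. Differentiating jerk, we get snap: s(t) = 0. From the given snap equation s(t) = 0, we substitute t = 2 to get s = 0.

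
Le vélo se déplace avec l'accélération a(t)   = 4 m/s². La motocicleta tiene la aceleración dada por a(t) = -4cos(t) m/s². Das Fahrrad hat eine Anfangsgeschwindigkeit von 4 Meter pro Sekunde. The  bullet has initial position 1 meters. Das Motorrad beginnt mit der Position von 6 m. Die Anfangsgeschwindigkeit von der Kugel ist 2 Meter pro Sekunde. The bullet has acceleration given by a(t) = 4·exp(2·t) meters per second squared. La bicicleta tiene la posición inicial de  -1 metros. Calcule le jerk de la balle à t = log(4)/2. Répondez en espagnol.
Partiendo de la aceleración a(t) = 4·exp(2·t), tomamos 1 derivada. Tomando d/dt de a(t), encontramos j(t) = 8·exp(2·t). De la ecuación de la sacudida j(t) = 8·exp(2·t), sustituimos t = log(4)/2 para obtener j = 32.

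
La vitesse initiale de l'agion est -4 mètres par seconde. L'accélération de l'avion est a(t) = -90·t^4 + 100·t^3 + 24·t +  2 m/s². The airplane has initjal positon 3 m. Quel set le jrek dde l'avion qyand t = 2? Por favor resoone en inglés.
We must differentiate our acceleration equation a(t) = -90·t^4 + 100·t^3 + 24·t + 2 1 time. The derivative of acceleration gives jerk: j(t) = -360·t^3 + 300·t^2 + 24. We have jerk j(t) = -360·t^3 + 300·t^2 + 24. Substituting t = 2: j(2) = -1656.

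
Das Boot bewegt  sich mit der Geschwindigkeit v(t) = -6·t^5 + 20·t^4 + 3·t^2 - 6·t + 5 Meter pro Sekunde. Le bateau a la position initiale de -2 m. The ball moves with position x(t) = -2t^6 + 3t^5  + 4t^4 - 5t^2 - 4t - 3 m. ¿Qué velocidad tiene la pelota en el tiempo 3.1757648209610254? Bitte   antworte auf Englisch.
To solve this, we need to take 1 derivative of our position equation x(t) = -2·t^6 + 3·t^5 + 4·t^4 - 5·t^2 - 4·t - 3. Differentiating position, we get velocity: v(t) = -12·t^5 + 15·t^4 + 16·t^3 - 10·t - 4. We have velocity v(t) = -12·t^5 + 15·t^4 + 16·t^3 - 10·t - 4. Substituting t = 3.1757648209610254: v(3.1757648209610254) = -1873.88685017725.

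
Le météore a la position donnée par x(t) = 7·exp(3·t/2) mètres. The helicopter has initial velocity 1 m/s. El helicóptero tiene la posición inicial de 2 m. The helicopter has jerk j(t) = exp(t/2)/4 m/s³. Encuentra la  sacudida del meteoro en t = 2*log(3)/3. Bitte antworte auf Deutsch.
Um dies zu lösen, müssen wir 3 Ableitungen unserer Gleichung für die Position x(t) = 7·exp(3·t/2) nehmen. Mit d/dt von x(t) finden wir v(t) = 21·exp(3·t/2)/2. Mit d/dt von v(t) finden wir a(t) = 63·exp(3·t/2)/4. Durch Ableiten von der Beschleunigung erhalten wir den Ruck: j(t) = 189·exp(3·t/2)/8. Mit j(t) = 189·exp(3·t/2)/8 und Einsetzen von t = 2*log(3)/3, finden wir j = 567/8.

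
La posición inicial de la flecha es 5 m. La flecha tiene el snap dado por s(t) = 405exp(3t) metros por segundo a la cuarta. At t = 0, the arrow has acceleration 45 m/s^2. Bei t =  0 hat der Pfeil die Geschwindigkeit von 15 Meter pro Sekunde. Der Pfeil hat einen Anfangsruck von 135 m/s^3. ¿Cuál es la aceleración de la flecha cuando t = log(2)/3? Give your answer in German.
Ausgehend von dem Snap s(t) = 405·exp(3·t), nehmen wir 2 Integrale. Durch Integration von dem Snap und Verwendung der Anfangsbedingung j(0) = 135, erhalten wir j(t) = 135·exp(3·t). Die Stammfunktion von dem Ruck ist die Beschleunigung. Mit a(0) = 45 erhalten wir a(t) = 45·exp(3·t). Wir haben die Beschleunigung a(t) = 45·exp(3·t). Durch Einsetzen von t = log(2)/3: a(log(2)/3) = 90.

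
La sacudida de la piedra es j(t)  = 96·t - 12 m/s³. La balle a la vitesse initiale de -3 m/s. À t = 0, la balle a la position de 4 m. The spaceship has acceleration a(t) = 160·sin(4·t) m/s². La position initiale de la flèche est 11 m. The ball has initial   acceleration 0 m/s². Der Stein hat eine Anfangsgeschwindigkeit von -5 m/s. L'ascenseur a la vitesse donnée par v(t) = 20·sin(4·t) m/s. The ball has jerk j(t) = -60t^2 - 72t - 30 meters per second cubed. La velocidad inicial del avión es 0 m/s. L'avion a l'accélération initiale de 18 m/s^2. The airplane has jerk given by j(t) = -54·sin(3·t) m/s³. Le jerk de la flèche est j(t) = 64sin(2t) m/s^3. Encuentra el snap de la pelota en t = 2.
Debemos derivar nuestra ecuación de la sacudida j(t) = -60·t^2 - 72·t - 30 1 vez. La derivada de la sacudida da el snap: s(t) = -120·t - 72. Usando s(t) = -120·t - 72 y sustituyendo t = 2, encontramos s = -312.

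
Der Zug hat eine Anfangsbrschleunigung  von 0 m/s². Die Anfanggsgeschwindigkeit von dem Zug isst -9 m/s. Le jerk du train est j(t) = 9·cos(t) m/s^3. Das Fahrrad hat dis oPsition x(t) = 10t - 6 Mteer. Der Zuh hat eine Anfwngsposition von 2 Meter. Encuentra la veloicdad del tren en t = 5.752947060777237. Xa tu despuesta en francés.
Pour résoudre ceci, nous devons prendre 2 intégrales de notre équation du jerk j(t) = 9·cos(t). En prenant ∫j(t)dt et en appliquant a(0) = 0, nous trouvons a(t) = 9·sin(t). En intégrant l'accélération et en utilisant la condition initiale v(0) = -9, nous obtenons v(t) = -9·cos(t). Nous avons la vitesse v(t) = -9·cos(t). En substituant t = 5.752947060777237: v(5.752947060777237) = -7.76417944076140.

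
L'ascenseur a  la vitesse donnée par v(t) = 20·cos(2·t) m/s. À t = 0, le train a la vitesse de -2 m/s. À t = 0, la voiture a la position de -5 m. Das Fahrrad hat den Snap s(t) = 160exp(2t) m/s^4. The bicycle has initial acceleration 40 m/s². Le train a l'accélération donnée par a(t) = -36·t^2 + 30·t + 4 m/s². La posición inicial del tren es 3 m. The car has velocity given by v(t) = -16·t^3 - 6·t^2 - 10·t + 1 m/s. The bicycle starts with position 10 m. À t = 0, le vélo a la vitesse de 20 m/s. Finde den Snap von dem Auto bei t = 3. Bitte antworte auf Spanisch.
Para resolver esto, necesitamos tomar 3 derivadas de nuestra ecuación de la velocidad v(t) = -16·t^3 - 6·t^2 - 10·t + 1. La derivada de la velocidad da la aceleración: a(t) = -48·t^2 - 12·t - 10. Derivando la aceleración, obtenemos la sacudida: j(t) = -96·t - 12. Tomando d/dt de j(t), encontramos s(t) = -96. De la ecuación del snap s(t) = -96, sustituimos t = 3 para obtener s = -96.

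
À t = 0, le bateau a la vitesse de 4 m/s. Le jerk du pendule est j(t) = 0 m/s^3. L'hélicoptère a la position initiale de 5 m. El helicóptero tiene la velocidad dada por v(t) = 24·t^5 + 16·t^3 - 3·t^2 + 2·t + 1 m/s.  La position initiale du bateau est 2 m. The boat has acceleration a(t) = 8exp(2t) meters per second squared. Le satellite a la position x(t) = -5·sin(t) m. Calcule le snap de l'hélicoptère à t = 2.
Pour résoudre ceci, nous devons prendre 3 dérivées de notre équation de la vitesse v(t) = 24·t^5 + 16·t^3 - 3·t^2 + 2·t + 1. La dérivée de la vitesse donne l'accélération: a(t) = 120·t^4 + 48·t^2 - 6·t + 2. En prenant d/dt de a(t), nous trouvons j(t) = 480·t^3 + 96·t - 6. En dérivant le jerk, nous obtenons le snap: s(t) = 1440·t^2 + 96. De l'équation du snap s(t) = 1440·t^2 + 96, nous substituons t = 2 pour obtenir s = 5856.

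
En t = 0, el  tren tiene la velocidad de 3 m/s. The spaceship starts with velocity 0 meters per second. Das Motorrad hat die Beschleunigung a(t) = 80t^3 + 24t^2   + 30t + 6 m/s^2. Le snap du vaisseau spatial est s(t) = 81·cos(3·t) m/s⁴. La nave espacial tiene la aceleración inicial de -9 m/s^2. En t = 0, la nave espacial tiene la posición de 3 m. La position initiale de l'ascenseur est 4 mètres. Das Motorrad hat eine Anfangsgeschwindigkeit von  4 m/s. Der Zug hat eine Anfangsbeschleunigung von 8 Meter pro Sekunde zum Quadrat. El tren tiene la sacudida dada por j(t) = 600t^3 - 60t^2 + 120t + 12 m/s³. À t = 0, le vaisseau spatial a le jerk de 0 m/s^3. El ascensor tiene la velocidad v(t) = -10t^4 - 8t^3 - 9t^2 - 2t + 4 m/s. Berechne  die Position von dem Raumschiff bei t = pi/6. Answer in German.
Wir müssen unsere Gleichung für den Snap s(t) = 81·cos(3·t) 4-mal integrieren. Die Stammfunktion von dem Snap ist der Ruck. Mit j(0) = 0 erhalten wir j(t) = 27·sin(3·t). Mit ∫j(t)dt und Anwendung von a(0) = -9, finden wir a(t) = -9·cos(3·t). Durch Integration von der Beschleunigung und Verwendung der Anfangsbedingung v(0) = 0, erhalten wir v(t) = -3·sin(3·t). Durch Integration von der Geschwindigkeit und Verwendung der Anfangsbedingung x(0) = 3, erhalten wir x(t) = cos(3·t) + 2. Aus der Gleichung für die Position x(t) = cos(3·t) + 2, setzen wir t = pi/6 ein und erhalten x = 2.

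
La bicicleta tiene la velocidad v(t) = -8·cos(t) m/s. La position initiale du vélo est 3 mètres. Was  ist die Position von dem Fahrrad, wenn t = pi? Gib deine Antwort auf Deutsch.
Wir müssen das Integral unserer Gleichung für die Geschwindigkeit v(t) = -8·cos(t) 1-mal finden. Mit ∫v(t)dt und Anwendung von x(0) = 3, finden wir x(t) = 3 - 8·sin(t). Mit x(t) = 3 - 8·sin(t) und Einsetzen von t = pi, finden wir x = 3.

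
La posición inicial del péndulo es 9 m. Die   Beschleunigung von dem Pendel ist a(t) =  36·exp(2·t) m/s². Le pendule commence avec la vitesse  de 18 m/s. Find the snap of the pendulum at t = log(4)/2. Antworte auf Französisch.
Pour résoudre ceci, nous devons prendre 2 dérivées de notre équation de l'accélération a(t) = 36·exp(2·t). La dérivée de l'accélération donne le jerk: j(t) = 72·exp(2·t). En dérivant le jerk, nous obtenons le snap: s(t) = 144·exp(2·t). Nous avons le snap s(t) = 144·exp(2·t). En substituant t = log(4)/2: s(log(4)/2) = 576.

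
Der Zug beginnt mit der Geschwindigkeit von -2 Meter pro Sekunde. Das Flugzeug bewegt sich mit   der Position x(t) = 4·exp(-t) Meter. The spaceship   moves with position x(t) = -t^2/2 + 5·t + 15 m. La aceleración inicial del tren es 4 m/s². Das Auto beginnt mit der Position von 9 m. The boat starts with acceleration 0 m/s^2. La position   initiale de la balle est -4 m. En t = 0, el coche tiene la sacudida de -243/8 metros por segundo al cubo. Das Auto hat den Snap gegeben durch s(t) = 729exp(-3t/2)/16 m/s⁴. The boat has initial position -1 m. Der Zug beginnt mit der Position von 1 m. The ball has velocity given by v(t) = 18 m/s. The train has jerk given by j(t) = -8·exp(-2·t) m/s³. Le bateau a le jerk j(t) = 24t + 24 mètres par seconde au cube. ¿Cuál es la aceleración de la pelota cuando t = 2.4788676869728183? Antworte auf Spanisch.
Debemos derivar nuestra ecuación de la velocidad v(t) = 18 1 vez. Tomando d/dt de v(t), encontramos a(t) = 0. Tenemos la aceleración a(t) = 0. Sustituyendo t = 2.4788676869728183: a(2.4788676869728183) = 0.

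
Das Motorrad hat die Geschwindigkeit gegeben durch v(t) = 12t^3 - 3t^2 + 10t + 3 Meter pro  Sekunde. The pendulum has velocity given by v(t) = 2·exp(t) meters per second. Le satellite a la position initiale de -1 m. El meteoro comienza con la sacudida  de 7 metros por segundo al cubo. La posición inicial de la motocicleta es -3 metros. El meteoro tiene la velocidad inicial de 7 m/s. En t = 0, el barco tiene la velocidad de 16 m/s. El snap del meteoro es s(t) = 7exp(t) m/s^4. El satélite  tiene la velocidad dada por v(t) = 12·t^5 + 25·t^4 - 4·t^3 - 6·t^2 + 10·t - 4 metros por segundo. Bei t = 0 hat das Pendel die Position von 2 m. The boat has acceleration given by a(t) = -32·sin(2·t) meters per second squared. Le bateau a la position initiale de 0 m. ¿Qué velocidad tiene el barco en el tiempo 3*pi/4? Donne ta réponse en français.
Nous devons trouver l'intégrale de notre équation de l'accélération a(t) = -32·sin(2·t) 1 fois. En intégrant l'accélération et en utilisant la condition initiale v(0) = 16, nous obtenons v(t) = 16·cos(2·t). De l'équation de la vitesse v(t) = 16·cos(2·t), nous substituons t = 3*pi/4 pour obtenir v = 0.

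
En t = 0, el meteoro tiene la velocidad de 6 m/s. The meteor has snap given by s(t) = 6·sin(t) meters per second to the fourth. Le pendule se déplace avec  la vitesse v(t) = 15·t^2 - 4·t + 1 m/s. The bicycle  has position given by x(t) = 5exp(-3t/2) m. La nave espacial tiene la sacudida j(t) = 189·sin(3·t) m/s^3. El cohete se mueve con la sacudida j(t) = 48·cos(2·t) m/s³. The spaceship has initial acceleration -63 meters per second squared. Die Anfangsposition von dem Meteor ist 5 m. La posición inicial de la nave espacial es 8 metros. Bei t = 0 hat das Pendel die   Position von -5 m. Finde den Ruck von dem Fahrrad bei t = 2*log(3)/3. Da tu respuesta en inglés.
Starting from position x(t) = 5·exp(-3·t/2), we take 3 derivatives. The derivative of position gives velocity: v(t) = -15·exp(-3·t/2)/2. Taking d/dt of v(t), we find a(t) = 45·exp(-3·t/2)/4. The derivative of acceleration gives jerk: j(t) = -135·exp(-3·t/2)/8. We have jerk j(t) = -135·exp(-3·t/2)/8. Substituting t = 2*log(3)/3: j(2*log(3)/3) = -45/8.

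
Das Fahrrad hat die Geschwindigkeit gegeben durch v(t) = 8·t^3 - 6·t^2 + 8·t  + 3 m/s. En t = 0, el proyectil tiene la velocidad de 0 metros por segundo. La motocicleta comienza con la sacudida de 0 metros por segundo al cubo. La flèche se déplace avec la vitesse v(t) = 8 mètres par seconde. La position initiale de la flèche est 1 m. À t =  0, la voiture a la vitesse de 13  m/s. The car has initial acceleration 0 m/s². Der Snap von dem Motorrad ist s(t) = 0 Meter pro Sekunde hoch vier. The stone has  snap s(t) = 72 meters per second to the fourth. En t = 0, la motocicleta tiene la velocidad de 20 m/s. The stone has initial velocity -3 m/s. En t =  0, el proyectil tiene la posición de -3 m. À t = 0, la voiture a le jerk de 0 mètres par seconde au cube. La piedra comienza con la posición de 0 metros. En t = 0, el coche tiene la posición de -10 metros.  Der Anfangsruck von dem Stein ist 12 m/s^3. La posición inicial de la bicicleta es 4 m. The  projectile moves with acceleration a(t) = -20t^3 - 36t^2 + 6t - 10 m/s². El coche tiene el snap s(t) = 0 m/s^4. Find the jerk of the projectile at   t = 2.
To solve this, we need to take 1 derivative of our acceleration equation a(t) = -20·t^3 - 36·t^2 + 6·t - 10. Differentiating acceleration, we get jerk: j(t) = -60·t^2 - 72·t + 6. We have jerk j(t) = -60·t^2 - 72·t + 6. Substituting t = 2: j(2) = -378.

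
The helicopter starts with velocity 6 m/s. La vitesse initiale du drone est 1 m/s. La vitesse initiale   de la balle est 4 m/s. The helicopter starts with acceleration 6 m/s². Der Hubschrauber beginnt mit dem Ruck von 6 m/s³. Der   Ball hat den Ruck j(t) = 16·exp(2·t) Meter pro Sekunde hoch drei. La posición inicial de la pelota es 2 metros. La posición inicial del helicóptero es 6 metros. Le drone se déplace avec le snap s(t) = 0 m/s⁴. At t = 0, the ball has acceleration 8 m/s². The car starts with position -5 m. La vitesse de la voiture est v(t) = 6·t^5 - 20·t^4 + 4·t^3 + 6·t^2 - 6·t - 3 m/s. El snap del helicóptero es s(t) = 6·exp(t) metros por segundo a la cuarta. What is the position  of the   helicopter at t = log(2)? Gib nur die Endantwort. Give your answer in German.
x(log(2)) = 12.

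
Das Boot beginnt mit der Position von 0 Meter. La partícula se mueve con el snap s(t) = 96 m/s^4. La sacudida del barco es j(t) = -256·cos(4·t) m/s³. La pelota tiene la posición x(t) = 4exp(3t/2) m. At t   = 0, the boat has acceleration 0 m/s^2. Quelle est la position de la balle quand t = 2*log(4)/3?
De l'équation de la position x(t) = 4·exp(3·t/2), nous substituons t = 2*log(4)/3 pour obtenir x = 16.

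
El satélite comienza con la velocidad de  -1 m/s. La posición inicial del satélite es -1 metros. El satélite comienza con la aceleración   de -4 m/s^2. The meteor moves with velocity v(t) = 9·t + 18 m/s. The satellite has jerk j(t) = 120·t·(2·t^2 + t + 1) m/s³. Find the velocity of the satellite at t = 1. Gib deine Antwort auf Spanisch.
Necesitamos integrar nuestra ecuación de la sacudida j(t) = 120·t·(2·t^2 + t + 1) 2 veces. Tomando ∫j(t)dt y aplicando a(0) = -4, encontramos a(t) = 60·t^4 + 40·t^3 + 60·t^2 - 4. La integral de la aceleración, con v(0) = -1, da la velocidad: v(t) = 12·t^5 + 10·t^4 + 20·t^3 - 4·t - 1. De la ecuación de la velocidad v(t) = 12·t^5 + 10·t^4 + 20·t^3 - 4·t - 1, sustituimos t = 1 para obtener v = 37.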